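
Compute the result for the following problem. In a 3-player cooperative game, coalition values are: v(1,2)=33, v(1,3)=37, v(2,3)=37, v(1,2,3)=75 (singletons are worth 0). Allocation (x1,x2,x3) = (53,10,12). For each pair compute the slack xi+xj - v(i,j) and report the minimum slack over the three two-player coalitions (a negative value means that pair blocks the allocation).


Step 1: Slack for coalition (1,2): x1+x2 - v12 = 63 - 33 = 30
Step 2: Slack for coalition (1,3): x1+x3 - v13 = 65 - 37 = 28
Step 3: Slack for coalition (2,3): x2+x3 - v23 = 22 - 37 = -15
Step 4: Minimum slack = min(30, 28, -15) = -15, attained by (2,3); coalition (2,3) can block (slack < 0), so the allocation is not in the core

-15


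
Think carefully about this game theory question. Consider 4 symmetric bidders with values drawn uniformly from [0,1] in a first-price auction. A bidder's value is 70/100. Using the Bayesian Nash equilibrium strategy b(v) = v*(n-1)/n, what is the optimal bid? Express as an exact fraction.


Step 1: The symmetric BNE bidding function is b(v) = v * (n-1) / n
Step 2: Substitute v = 7/10 and n = 4
Step 3: b = 7/10 * 3/4
Step 4: b = 21/40

21/40


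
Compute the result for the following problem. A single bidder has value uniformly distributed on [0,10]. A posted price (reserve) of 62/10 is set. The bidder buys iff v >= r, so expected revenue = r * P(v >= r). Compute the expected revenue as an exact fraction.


Step 1: Posted price r = 31/5, value support [0,10]
Step 2: P(v >= r) = (10 - 31/5)/10 = 19/50
Step 3: Expected revenue = r * P(v >= r) = 31/5 * 19/50
Step 4: Revenue = 589/250

589/250


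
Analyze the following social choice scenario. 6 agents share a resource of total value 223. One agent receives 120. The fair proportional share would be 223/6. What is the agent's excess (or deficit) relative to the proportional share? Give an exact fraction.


Step 1: Proportional share = 223/6
Step 2: Agent's actual allocation = 120
Step 3: Excess = 120 - 223/6 = 497/6

497/6


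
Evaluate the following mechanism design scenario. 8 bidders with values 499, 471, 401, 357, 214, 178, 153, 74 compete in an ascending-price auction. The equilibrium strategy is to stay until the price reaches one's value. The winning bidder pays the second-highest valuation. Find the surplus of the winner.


Step 1: Identify the highest value: 499
Step 2: Identify the second-highest value: 471
Step 3: The final price = second-highest value = 471
Step 4: Surplus = 499 - 471 = 28

28


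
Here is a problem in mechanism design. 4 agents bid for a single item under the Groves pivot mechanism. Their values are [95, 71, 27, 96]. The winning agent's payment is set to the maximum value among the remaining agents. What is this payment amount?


Step 1: The efficient winner is agent 3 with value 96
Step 2: Other agents' values: [95, 71, 27]
Step 3: Pivot payment = max(others) = 95
Step 4: The winner pays 95

95


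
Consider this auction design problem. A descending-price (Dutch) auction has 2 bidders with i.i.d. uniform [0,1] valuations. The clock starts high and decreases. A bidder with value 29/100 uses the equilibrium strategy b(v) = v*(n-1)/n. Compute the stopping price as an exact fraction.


Step 1: Dutch auctions are strategically equivalent to first-price auctions
Step 2: The equilibrium bid is b(v) = v*(n-1)/n
Step 3: b = 29/100 * 1/2
Step 4: b = 29/200

29/200


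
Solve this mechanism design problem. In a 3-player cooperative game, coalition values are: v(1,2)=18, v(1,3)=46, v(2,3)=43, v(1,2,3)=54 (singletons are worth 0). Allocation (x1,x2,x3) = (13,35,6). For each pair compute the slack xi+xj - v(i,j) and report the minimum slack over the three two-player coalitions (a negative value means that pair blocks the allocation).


Step 1: Slack for coalition (1,2): x1+x2 - v12 = 48 - 18 = 30
Step 2: Slack for coalition (1,3): x1+x3 - v13 = 19 - 46 = -27
Step 3: Slack for coalition (2,3): x2+x3 - v23 = 41 - 43 = -2
Step 4: Minimum slack = min(30, -27, -2) = -27, attained by (1,3); coalition (1,3) can block (slack < 0), so the allocation is not in the core

-27


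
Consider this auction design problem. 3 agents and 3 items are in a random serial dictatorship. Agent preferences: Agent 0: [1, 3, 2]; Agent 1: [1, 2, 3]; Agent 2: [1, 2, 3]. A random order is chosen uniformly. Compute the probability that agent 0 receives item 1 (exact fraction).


Step 1: Agent 0 wants item 1
Step 2: There are 6 possible orderings of agents
Step 3: In 2 orderings, agent 0 gets item 1
Step 4: Probability = 2/6 = 1/3

1/3


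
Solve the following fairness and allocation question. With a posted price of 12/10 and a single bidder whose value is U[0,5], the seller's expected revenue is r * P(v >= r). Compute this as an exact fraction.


Step 1: Posted price r = 6/5, value support [0,5]
Step 2: P(v >= r) = (5 - 6/5)/5 = 19/25
Step 3: Expected revenue = r * P(v >= r) = 6/5 * 19/25
Step 4: Revenue = 114/125

114/125


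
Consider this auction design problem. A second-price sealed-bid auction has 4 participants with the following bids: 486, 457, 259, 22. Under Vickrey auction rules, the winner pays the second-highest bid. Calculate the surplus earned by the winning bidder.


Step 1: Sort bids in descending order: 486, 457, 259, 22
Step 2: The winning bid is the highest: 486
Step 3: The payment equals the second-highest bid: 457
Step 4: Surplus = winner's bid - payment = 486 - 457 = 29

29


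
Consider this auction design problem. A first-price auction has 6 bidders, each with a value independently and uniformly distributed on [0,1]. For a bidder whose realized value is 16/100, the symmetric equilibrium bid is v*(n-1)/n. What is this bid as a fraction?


Step 1: The symmetric BNE bidding function is b(v) = v * (n-1) / n
Step 2: Substitute v = 4/25 and n = 6
Step 3: b = 4/25 * 5/6
Step 4: b = 2/15

2/15


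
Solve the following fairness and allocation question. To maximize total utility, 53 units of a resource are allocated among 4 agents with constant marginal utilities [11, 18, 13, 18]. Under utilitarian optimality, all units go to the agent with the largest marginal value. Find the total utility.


Step 1: The marginal utilities are [11, 18, 13, 18]
Step 2: The highest marginal utility is 18
Step 3: All 53 units go to that agent
Step 4: Total utility = 18 * 53 = 954

954


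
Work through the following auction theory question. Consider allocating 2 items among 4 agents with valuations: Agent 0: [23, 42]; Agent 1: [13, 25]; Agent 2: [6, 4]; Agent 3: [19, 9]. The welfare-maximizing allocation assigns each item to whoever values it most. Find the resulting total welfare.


Step 1: For each item, find the maximum value among all agents.
Step 2: Item 0 -> Agent 0 (value 23)
Step 3: Item 1 -> Agent 0 (value 42)
Step 4: Total welfare = 23 + 42 = 65

65


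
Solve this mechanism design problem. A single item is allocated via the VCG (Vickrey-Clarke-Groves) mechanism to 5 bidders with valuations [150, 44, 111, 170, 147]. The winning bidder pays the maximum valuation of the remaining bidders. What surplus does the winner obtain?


Step 1: The winner is the agent with the highest value: agent 3 with value 170
Step 2: Values of other agents: [150, 44, 111, 147]
Step 3: VCG payment = max of others' values = 150
Step 4: Surplus = 170 - 150 = 20

20


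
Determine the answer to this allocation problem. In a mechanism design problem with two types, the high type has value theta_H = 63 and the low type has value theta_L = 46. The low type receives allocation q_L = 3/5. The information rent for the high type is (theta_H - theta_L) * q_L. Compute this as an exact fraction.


Step 1: theta_H - theta_L = 63 - 46 = 17
Step 2: Information rent = (theta_H - theta_L) * q_L
Step 3: = 17 * 3/5
Step 4: = 51/5

51/5


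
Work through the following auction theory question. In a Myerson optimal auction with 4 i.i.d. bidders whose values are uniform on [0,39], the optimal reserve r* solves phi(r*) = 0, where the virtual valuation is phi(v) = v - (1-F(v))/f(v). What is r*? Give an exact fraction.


Step 1: For U[0,39], F(v) = v/39 and f(v) = 1/39
Step 2: phi(v) = v - (1 - v/39)/(1/39) = v - (39 - v) = 2v - 39
Step 3: Set phi(r*) = 0: 2r* - 39 = 0
Step 4: r* = 39/2 (the number of bidders n = 4 does not enter)

39/2


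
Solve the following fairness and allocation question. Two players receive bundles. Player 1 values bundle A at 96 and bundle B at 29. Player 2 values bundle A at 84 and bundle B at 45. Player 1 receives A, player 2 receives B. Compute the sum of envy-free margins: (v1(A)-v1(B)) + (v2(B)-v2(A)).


Step 1: Player 1's margin = v1(A) - v1(B) = 96 - 29 = 67
Step 2: Player 2's margin = v2(B) - v2(A) = 45 - 84 = -39
Step 3: Total margin = 67 + -39 = 28

28


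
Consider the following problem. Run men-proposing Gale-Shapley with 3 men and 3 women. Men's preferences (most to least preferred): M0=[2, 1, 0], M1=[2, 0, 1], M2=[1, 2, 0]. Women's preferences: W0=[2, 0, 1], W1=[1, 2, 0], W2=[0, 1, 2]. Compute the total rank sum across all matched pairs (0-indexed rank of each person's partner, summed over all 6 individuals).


Step 1: Run Gale-Shapley (men propose, women hold best offer):
  M0 proposes to W2; she accepts
  M1 proposes to W2; rejected
  M1 proposes to W0; she accepts
  M2 proposes to W1; she accepts
Step 2: Final matching: W0-M1, W1-M2, W2-M0
Step 3: 0-indexed ranks (man's rank of his match, then woman's): 1 + 2 + 0 + 1 + 0 + 0
Step 4: Total rank sum = 4

4


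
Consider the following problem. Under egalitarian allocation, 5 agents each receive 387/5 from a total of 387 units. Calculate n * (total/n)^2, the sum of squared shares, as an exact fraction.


Step 1: Each agent's share = 387/5
Step 2: Square of each share = (387/5)^2 = 149769/25
Step 3: Sum of squares = 5 * 149769/25 = 149769/5

149769/5


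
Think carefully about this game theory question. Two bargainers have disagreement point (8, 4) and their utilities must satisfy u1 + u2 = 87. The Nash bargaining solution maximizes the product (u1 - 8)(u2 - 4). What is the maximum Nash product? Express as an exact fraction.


Step 1: The Nash solution splits surplus symmetrically above the disagreement point
Step 2: u1 = (total + d1 - d2)/2 = (87 + 8 - 4)/2 = 91/2
Step 3: u2 = (total - d1 + d2)/2 = (87 - 8 + 4)/2 = 83/2
Step 4: Nash product = (91/2 - 8) * (83/2 - 4)
Step 5: = 75/2 * 75/2 = 5625/4

5625/4


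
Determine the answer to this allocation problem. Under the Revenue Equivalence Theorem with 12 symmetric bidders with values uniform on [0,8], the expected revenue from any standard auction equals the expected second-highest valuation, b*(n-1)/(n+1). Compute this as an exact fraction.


Step 1: By Revenue Equivalence, expected revenue = b*(n-1)/(n+1)
Step 2: Substituting n = 12, b = 8
Step 3: Revenue = 8*(12-1)/(12+1) = 8*11/13
Step 4: Revenue = 88/13

88/13


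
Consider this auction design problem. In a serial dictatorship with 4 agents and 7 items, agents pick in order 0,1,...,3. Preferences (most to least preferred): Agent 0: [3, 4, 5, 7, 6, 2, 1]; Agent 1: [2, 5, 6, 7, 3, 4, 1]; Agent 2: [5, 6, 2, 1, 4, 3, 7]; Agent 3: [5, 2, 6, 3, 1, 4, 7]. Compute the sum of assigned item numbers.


Step 1: Agent 0 picks item 3
Step 2: Agent 1 picks item 2
Step 3: Agent 2 picks item 5
Step 4: Agent 3 picks item 6
Step 5: Sum = 3 + 2 + 5 + 6 = 16

16


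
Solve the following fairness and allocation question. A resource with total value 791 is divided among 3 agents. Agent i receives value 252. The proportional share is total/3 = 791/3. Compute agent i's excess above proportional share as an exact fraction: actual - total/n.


Step 1: Proportional share = 791/3
Step 2: Agent's actual allocation = 252
Step 3: Excess = 252 - 791/3 = -35/3

-35/3


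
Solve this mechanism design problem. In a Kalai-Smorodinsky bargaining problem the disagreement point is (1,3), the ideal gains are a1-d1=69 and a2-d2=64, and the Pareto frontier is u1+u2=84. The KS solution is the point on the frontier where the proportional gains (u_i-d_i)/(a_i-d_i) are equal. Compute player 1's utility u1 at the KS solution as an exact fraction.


Step 1: At the KS point, (u1-d1)/r1 = (u2-d2)/r2 = t and u1+u2 = 84
Step 2: u1 = d1 + r1*t and u2 = d2 + r2*t, so (d1 + r1*t) + (d2 + r2*t) = 84
Step 3: t = (84 - 1 - 3)/(69 + 64) = 80/133
Step 4: u1 = d1 + r1*t = 1 + 69 * 80/133 = 5653/133
Step 5: (Check: u2 = d2 + r2*t = 5519/133; u1+u2 = 5653/133 + 5519/133 = 84, on the frontier.)

5653/133


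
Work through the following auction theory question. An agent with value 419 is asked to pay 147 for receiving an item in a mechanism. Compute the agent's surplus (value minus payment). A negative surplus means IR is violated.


Step 1: Surplus = value - payment = 419 - 147 = 272
Step 2: IR is satisfied (surplus >= 0)

272


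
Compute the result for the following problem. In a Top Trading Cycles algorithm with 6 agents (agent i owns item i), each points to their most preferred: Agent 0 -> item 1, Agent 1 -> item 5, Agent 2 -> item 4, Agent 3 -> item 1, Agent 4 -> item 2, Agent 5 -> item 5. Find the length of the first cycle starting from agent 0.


Step 1: Trace the pointer graph from agent 0: 0 -> 1 -> 5 -> 5
Step 2: A cycle is detected when we revisit agent 5
Step 3: The cycle is: 5 -> 5
Step 4: Cycle length = 1

1


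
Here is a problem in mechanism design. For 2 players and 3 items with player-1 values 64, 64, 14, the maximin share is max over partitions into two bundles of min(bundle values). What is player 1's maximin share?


Step 1: Item values = 64, 64, 14
Step 2: Enumerate all 2-bundle partitions and take the smaller bundle:
  Partition 1: {64} vs {64,14} -> bundles 64, 78; min = 64
  Partition 2: {64} vs {64,14} -> bundles 64, 78; min = 64
  Partition 3: {14} vs {64,64} -> bundles 14, 128; min = 14
Step 3: MMS = max(64, 64, 14) = 64

64


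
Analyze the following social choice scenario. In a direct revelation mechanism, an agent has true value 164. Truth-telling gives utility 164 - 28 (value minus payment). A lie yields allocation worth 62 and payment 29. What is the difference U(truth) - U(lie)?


Step 1: U(truth) = value - payment = 164 - 28 = 136
Step 2: U(lie) = allocation - payment = 62 - 29 = 33
Step 3: IC gap = 136 - 33 = 103

103


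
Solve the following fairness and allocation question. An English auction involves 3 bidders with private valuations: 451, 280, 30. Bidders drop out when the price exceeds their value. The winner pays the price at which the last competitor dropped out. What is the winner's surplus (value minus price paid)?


Step 1: Identify the highest value: 451
Step 2: Identify the second-highest value: 280
Step 3: The final price = second-highest value = 280
Step 4: Surplus = 451 - 280 = 171

171


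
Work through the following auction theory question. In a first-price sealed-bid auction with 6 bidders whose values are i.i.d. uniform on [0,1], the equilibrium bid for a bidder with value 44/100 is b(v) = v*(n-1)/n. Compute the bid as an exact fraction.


Step 1: The symmetric BNE bidding function is b(v) = v * (n-1) / n
Step 2: Substitute v = 11/25 and n = 6
Step 3: b = 11/25 * 5/6
Step 4: b = 11/30

11/30


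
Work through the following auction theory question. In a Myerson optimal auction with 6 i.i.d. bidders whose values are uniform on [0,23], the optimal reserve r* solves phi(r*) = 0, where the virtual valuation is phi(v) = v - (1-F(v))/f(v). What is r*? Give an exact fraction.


Step 1: For U[0,23], F(v) = v/23 and f(v) = 1/23
Step 2: phi(v) = v - (1 - v/23)/(1/23) = v - (23 - v) = 2v - 23
Step 3: Set phi(r*) = 0: 2r* - 23 = 0
Step 4: r* = 23/2 (the number of bidders n = 6 does not enter)

23/2


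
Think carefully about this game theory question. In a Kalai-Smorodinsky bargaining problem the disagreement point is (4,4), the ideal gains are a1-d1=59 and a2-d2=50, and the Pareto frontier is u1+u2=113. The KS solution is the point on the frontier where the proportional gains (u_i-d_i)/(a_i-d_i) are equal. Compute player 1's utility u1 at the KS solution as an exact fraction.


Step 1: At the KS point, (u1-d1)/r1 = (u2-d2)/r2 = t and u1+u2 = 113
Step 2: u1 = d1 + r1*t and u2 = d2 + r2*t, so (d1 + r1*t) + (d2 + r2*t) = 113
Step 3: t = (113 - 4 - 4)/(59 + 50) = 105/109
Step 4: u1 = d1 + r1*t = 4 + 59 * 105/109 = 6631/109
Step 5: (Check: u2 = d2 + r2*t = 5686/109; u1+u2 = 6631/109 + 5686/109 = 113, on the frontier.)

6631/109


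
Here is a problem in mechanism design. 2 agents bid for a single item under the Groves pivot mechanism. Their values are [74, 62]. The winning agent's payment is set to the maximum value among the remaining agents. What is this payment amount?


Step 1: The efficient winner is agent 0 with value 74
Step 2: Other agents' values: [62]
Step 3: Pivot payment = max(others) = 62
Step 4: The winner pays 62

62


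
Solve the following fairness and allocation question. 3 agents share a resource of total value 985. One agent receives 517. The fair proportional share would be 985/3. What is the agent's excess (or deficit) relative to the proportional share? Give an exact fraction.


Step 1: Proportional share = 985/3
Step 2: Agent's actual allocation = 517
Step 3: Excess = 517 - 985/3 = 566/3

566/3


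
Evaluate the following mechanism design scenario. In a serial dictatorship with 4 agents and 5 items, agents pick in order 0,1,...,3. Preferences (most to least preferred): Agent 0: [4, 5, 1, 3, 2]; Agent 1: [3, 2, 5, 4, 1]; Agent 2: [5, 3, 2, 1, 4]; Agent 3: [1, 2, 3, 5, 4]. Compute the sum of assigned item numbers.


Step 1: Agent 0 picks item 4
Step 2: Agent 1 picks item 3
Step 3: Agent 2 picks item 5
Step 4: Agent 3 picks item 1
Step 5: Sum = 4 + 3 + 5 + 1 = 13

13


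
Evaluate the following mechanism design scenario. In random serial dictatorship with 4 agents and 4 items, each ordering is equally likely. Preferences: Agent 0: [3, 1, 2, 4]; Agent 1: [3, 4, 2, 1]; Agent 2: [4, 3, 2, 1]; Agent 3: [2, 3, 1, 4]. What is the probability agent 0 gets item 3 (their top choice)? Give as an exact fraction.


Step 1: Agent 0 wants item 3
Step 2: There are 24 possible orderings of agents
Step 3: In 12 orderings, agent 0 gets item 3
Step 4: Probability = 12/24 = 1/2

1/2


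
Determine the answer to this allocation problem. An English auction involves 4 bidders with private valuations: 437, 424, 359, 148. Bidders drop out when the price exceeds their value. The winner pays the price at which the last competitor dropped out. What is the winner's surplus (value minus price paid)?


Step 1: Identify the highest value: 437
Step 2: Identify the second-highest value: 424
Step 3: The final price = second-highest value = 424
Step 4: Surplus = 437 - 424 = 13

13


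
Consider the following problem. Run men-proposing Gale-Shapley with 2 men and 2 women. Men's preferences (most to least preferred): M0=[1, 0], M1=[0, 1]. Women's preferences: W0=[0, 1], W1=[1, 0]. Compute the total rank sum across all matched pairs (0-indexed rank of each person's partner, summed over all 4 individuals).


Step 1: Run Gale-Shapley (men propose, women hold best offer):
  M0 proposes to W1; she accepts
  M1 proposes to W0; she accepts
Step 2: Final matching: W0-M1, W1-M0
Step 3: 0-indexed ranks (man's rank of his match, then woman's): 0 + 1 + 0 + 1
Step 4: Total rank sum = 2

2


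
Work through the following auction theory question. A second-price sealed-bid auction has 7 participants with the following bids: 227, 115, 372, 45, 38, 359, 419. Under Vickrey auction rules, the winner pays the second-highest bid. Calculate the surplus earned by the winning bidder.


Step 1: Sort bids in descending order: 419, 372, 359, 227, 115, 45, 38
Step 2: The winning bid is the highest: 419
Step 3: The payment equals the second-highest bid: 372
Step 4: Surplus = winner's bid - payment = 419 - 372 = 47

47


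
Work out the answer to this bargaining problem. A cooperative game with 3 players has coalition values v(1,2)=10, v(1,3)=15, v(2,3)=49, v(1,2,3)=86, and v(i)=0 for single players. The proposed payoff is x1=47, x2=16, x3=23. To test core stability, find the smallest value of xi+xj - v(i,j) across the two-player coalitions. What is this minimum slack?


Step 1: Slack for coalition (1,2): x1+x2 - v12 = 63 - 10 = 53
Step 2: Slack for coalition (1,3): x1+x3 - v13 = 70 - 15 = 55
Step 3: Slack for coalition (2,3): x2+x3 - v23 = 39 - 49 = -10
Step 4: Minimum slack = min(53, 55, -10) = -10, attained by (2,3); coalition (2,3) can block (slack < 0), so the allocation is not in the core

-10


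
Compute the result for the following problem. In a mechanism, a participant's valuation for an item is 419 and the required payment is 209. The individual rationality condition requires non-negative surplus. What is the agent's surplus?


Step 1: Surplus = value - payment = 419 - 209 = 210
Step 2: IR is satisfied (surplus >= 0)

210


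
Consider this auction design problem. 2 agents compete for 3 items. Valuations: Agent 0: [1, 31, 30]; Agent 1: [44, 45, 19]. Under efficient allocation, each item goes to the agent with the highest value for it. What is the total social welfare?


Step 1: For each item, find the maximum value among all agents.
Step 2: Item 0 -> Agent 1 (value 44)
Step 3: Item 1 -> Agent 1 (value 45)
Step 4: Item 2 -> Agent 0 (value 30)
Step 5: Total welfare = 44 + 45 + 30 = 119

119


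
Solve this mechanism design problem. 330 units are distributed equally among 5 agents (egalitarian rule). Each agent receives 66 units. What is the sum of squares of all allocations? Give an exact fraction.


Step 1: Each agent's share = 330/5 = 66
Step 2: Square of each share = (66)^2 = 4356
Step 3: Sum of squares = 5 * 4356 = 21780

21780


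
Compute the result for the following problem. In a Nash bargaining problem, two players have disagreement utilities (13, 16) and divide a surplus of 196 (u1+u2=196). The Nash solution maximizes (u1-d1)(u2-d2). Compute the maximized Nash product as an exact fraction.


Step 1: The Nash solution splits surplus symmetrically above the disagreement point
Step 2: u1 = (total + d1 - d2)/2 = (196 + 13 - 16)/2 = 193/2
Step 3: u2 = (total - d1 + d2)/2 = (196 - 13 + 16)/2 = 199/2
Step 4: Nash product = (193/2 - 13) * (199/2 - 16)
Step 5: = 167/2 * 167/2 = 27889/4

27889/4


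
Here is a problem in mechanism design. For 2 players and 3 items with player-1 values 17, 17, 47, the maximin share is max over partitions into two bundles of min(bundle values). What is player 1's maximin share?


Step 1: Item values = 17, 17, 47
Step 2: Enumerate all 2-bundle partitions and take the smaller bundle:
  Partition 1: {17} vs {17,47} -> bundles 17, 64; min = 17
  Partition 2: {17} vs {17,47} -> bundles 17, 64; min = 17
  Partition 3: {47} vs {17,17} -> bundles 47, 34; min = 34
Step 3: MMS = max(17, 17, 34) = 34

34


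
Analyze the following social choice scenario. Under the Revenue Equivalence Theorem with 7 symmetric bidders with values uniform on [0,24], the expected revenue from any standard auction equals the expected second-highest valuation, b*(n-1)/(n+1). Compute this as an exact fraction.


Step 1: By Revenue Equivalence, expected revenue = b*(n-1)/(n+1)
Step 2: Substituting n = 7, b = 24
Step 3: Revenue = 24*(7-1)/(7+1) = 24*6/8
Step 4: Revenue = 144/8 = 18

18


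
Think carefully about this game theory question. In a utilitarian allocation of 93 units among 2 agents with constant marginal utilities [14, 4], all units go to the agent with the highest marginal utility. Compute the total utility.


Step 1: The marginal utilities are [14, 4]
Step 2: The highest marginal utility is 14
Step 3: All 93 units go to that agent
Step 4: Total utility = 14 * 93 = 1302

1302


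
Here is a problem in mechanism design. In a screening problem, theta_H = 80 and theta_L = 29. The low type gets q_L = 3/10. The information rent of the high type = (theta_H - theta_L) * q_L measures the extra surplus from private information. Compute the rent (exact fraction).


Step 1: theta_H - theta_L = 80 - 29 = 51
Step 2: Information rent = (theta_H - theta_L) * q_L
Step 3: = 51 * 3/10
Step 4: = 153/10

153/10


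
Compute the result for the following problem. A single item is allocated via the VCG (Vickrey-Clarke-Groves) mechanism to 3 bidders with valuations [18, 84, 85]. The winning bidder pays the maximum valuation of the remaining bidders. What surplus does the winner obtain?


Step 1: The winner is the agent with the highest value: agent 2 with value 85
Step 2: Values of other agents: [18, 84]
Step 3: VCG payment = max of others' values = 84
Step 4: Surplus = 85 - 84 = 1

1


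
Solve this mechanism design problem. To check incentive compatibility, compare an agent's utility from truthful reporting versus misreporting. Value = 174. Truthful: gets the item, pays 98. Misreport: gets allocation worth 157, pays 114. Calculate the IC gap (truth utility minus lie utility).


Step 1: U(truth) = value - payment = 174 - 98 = 76
Step 2: U(lie) = allocation - payment = 157 - 114 = 43
Step 3: IC gap = 76 - 43 = 33

33


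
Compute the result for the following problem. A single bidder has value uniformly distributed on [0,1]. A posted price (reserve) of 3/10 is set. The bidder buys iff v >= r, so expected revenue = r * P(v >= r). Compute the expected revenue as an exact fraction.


Step 1: Posted price r = 3/10, value support [0,1]
Step 2: P(v >= r) = (1 - 3/10)/1 = 7/10
Step 3: Expected revenue = r * P(v >= r) = 3/10 * 7/10
Step 4: Revenue = 21/100

21/100


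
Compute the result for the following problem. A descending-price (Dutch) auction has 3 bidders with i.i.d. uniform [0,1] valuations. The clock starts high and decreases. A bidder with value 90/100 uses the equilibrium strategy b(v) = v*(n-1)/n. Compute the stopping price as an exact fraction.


Step 1: Dutch auctions are strategically equivalent to first-price auctions
Step 2: The equilibrium bid is b(v) = v*(n-1)/n
Step 3: b = 9/10 * 2/3
Step 4: b = 3/5

3/5


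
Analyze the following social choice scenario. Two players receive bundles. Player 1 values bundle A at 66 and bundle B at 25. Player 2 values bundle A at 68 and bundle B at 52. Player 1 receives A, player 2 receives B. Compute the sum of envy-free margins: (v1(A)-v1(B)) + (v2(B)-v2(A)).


Step 1: Player 1's margin = v1(A) - v1(B) = 66 - 25 = 41
Step 2: Player 2's margin = v2(B) - v2(A) = 52 - 68 = -16
Step 3: Total margin = 41 + -16 = 25

25


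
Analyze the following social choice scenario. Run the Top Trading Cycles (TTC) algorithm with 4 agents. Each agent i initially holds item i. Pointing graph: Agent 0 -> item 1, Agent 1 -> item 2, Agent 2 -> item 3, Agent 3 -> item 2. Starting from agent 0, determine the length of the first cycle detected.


Step 1: Trace the pointer graph from agent 0: 0 -> 1 -> 2 -> 3 -> 2
Step 2: A cycle is detected when we revisit agent 2
Step 3: The cycle is: 2 -> 3 -> 2
Step 4: Cycle length = 2

2


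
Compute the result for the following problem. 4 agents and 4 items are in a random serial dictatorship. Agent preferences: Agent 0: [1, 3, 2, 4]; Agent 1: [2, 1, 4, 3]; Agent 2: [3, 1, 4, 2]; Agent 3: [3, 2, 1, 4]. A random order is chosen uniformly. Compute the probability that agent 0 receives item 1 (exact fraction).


Step 1: Agent 0 wants item 1
Step 2: There are 24 possible orderings of agents
Step 3: In 17 orderings, agent 0 gets item 1
Step 4: Probability = 17/24

17/24


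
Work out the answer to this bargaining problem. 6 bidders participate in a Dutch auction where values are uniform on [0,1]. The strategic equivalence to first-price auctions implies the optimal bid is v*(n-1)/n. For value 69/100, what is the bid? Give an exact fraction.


Step 1: Dutch auctions are strategically equivalent to first-price auctions
Step 2: The equilibrium bid is b(v) = v*(n-1)/n
Step 3: b = 69/100 * 5/6
Step 4: b = 23/40

23/40


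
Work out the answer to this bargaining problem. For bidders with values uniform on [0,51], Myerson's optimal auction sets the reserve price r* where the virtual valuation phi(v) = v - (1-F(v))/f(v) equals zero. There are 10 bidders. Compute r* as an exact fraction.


Step 1: For U[0,51], F(v) = v/51 and f(v) = 1/51
Step 2: phi(v) = v - (1 - v/51)/(1/51) = v - (51 - v) = 2v - 51
Step 3: Set phi(r*) = 0: 2r* - 51 = 0
Step 4: r* = 51/2 (the number of bidders n = 10 does not enter)

51/2


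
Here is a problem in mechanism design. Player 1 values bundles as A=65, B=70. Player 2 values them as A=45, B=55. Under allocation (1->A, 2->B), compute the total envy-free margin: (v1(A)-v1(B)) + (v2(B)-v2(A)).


Step 1: Player 1's margin = v1(A) - v1(B) = 65 - 70 = -5
Step 2: Player 2's margin = v2(B) - v2(A) = 55 - 45 = 10
Step 3: Total margin = -5 + 10 = 5

5


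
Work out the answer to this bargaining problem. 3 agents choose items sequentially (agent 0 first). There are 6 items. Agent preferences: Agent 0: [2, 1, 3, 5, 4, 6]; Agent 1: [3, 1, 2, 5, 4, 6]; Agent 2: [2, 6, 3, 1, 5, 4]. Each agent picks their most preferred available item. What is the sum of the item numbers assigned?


Step 1: Agent 0 picks item 2
Step 2: Agent 1 picks item 3
Step 3: Agent 2 picks item 6
Step 4: Sum = 2 + 3 + 6 = 11

11


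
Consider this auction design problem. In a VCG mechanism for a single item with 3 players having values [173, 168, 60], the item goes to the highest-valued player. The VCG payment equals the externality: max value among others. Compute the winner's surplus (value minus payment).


Step 1: The winner is the agent with the highest value: agent 0 with value 173
Step 2: Values of other agents: [168, 60]
Step 3: VCG payment = max of others' values = 168
Step 4: Surplus = 173 - 168 = 5

5


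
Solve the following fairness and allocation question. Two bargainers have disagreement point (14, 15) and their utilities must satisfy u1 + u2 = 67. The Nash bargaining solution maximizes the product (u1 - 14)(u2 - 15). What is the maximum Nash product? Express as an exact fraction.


Step 1: The Nash solution splits surplus symmetrically above the disagreement point
Step 2: u1 = (total + d1 - d2)/2 = (67 + 14 - 15)/2 = 33
Step 3: u2 = (total - d1 + d2)/2 = (67 - 14 + 15)/2 = 34
Step 4: Nash product = (33 - 14) * (34 - 15)
Step 5: = 19 * 19 = 361

361


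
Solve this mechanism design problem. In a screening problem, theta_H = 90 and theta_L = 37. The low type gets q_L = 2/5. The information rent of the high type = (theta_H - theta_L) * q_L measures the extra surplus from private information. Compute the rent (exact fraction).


Step 1: theta_H - theta_L = 90 - 37 = 53
Step 2: Information rent = (theta_H - theta_L) * q_L
Step 3: = 53 * 2/5
Step 4: = 106/5

106/5


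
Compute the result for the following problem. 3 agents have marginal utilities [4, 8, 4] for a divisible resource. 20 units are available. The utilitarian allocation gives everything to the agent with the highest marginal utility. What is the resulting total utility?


Step 1: The marginal utilities are [4, 8, 4]
Step 2: The highest marginal utility is 8
Step 3: All 20 units go to that agent
Step 4: Total utility = 8 * 20 = 160

160


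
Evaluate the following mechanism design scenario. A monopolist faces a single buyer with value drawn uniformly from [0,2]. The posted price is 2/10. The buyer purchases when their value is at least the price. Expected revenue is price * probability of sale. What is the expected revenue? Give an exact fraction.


Step 1: Posted price r = 1/5, value support [0,2]
Step 2: P(v >= r) = (2 - 1/5)/2 = 9/10
Step 3: Expected revenue = r * P(v >= r) = 1/5 * 9/10
Step 4: Revenue = 9/50

9/50


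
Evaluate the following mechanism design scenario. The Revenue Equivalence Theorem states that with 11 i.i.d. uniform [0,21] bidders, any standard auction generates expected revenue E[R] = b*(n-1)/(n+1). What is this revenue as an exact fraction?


Step 1: By Revenue Equivalence, expected revenue = b*(n-1)/(n+1)
Step 2: Substituting n = 11, b = 21
Step 3: Revenue = 21*(11-1)/(11+1) = 21*10/12
Step 4: Revenue = 210/12 = 35/2

35/2


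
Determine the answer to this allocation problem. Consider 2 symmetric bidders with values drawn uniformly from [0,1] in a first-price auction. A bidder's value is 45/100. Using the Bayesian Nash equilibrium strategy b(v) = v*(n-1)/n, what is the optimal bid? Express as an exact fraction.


Step 1: The symmetric BNE bidding function is b(v) = v * (n-1) / n
Step 2: Substitute v = 9/20 and n = 2
Step 3: b = 9/20 * 1/2
Step 4: b = 9/40

9/40


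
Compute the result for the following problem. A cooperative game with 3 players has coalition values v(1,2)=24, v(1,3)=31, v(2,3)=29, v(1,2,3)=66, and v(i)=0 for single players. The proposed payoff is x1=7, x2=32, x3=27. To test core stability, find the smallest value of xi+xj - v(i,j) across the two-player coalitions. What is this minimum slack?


Step 1: Slack for coalition (1,2): x1+x2 - v12 = 39 - 24 = 15
Step 2: Slack for coalition (1,3): x1+x3 - v13 = 34 - 31 = 3
Step 3: Slack for coalition (2,3): x2+x3 - v23 = 59 - 29 = 30
Step 4: Minimum slack = min(15, 3, 30) = 3, attained by (1,3); no pair can gain by deviating, so the allocation is in the core

3


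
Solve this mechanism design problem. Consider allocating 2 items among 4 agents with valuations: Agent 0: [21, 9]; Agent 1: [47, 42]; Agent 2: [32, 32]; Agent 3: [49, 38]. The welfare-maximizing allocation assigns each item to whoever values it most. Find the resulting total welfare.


Step 1: For each item, find the maximum value among all agents.
Step 2: Item 0 -> Agent 3 (value 49)
Step 3: Item 1 -> Agent 1 (value 42)
Step 4: Total welfare = 49 + 42 = 91

91


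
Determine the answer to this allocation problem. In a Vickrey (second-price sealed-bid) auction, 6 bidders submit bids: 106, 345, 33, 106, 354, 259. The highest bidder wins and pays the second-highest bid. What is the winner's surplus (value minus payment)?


Step 1: Sort bids in descending order: 354, 345, 259, 106, 106, 33
Step 2: The winning bid is the highest: 354
Step 3: The payment equals the second-highest bid: 345
Step 4: Surplus = winner's bid - payment = 354 - 345 = 9

9


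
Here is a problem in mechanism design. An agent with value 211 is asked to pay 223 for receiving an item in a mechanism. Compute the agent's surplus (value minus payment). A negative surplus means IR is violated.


Step 1: Surplus = value - payment = 211 - 223 = -12
Step 2: IR is violated (surplus < 0)

-12


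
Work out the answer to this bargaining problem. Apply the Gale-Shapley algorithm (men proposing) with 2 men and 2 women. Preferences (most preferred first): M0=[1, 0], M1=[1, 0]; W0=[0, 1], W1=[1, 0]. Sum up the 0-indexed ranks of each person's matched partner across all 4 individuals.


Step 1: Run Gale-Shapley (men propose, women hold best offer):
  M0 proposes to W1; she accepts
  M1 proposes to W1; she switches from M0
  M0 proposes to W0; she accepts
Step 2: Final matching: W0-M0, W1-M1
Step 3: 0-indexed ranks (man's rank of his match, then woman's): 1 + 0 + 0 + 0
Step 4: Total rank sum = 1

1


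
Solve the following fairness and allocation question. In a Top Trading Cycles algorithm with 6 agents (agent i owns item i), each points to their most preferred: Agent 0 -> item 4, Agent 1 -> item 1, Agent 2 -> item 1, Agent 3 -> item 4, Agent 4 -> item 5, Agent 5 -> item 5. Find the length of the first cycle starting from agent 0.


Step 1: Trace the pointer graph from agent 0: 0 -> 4 -> 5 -> 5
Step 2: A cycle is detected when we revisit agent 5
Step 3: The cycle is: 5 -> 5
Step 4: Cycle length = 1

1


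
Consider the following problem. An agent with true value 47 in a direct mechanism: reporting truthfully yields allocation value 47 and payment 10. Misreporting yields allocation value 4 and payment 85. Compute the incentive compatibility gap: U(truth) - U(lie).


Step 1: U(truth) = value - payment = 47 - 10 = 37
Step 2: U(lie) = allocation - payment = 4 - 85 = -81
Step 3: IC gap = 37 - (-81) = 118

118


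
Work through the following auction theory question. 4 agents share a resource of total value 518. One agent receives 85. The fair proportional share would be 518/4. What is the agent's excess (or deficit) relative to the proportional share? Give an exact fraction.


Step 1: Proportional share = 518/4 = 259/2
Step 2: Agent's actual allocation = 85
Step 3: Excess = 85 - 259/2 = -89/2

-89/2


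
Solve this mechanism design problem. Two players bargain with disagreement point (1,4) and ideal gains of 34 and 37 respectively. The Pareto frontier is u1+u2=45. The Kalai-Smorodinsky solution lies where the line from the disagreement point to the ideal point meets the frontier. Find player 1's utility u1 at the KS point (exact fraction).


Step 1: At the KS point, (u1-d1)/r1 = (u2-d2)/r2 = t and u1+u2 = 45
Step 2: u1 = d1 + r1*t and u2 = d2 + r2*t, so (d1 + r1*t) + (d2 + r2*t) = 45
Step 3: t = (45 - 1 - 4)/(34 + 37) = 40/71
Step 4: u1 = d1 + r1*t = 1 + 34 * 40/71 = 1431/71
Step 5: (Check: u2 = d2 + r2*t = 1764/71; u1+u2 = 1431/71 + 1764/71 = 45, on the frontier.)

1431/71


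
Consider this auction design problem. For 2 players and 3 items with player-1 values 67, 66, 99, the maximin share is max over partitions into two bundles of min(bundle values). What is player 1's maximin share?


Step 1: Item values = 67, 66, 99
Step 2: Enumerate all 2-bundle partitions and take the smaller bundle:
  Partition 1: {67} vs {66,99} -> bundles 67, 165; min = 67
  Partition 2: {66} vs {67,99} -> bundles 66, 166; min = 66
  Partition 3: {99} vs {67,66} -> bundles 99, 133; min = 99
Step 3: MMS = max(67, 66, 99) = 99

99


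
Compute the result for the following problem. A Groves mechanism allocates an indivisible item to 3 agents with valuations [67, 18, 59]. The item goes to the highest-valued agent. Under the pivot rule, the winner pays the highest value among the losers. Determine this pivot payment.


Step 1: The efficient winner is agent 0 with value 67
Step 2: Other agents' values: [18, 59]
Step 3: Pivot payment = max(others) = 59
Step 4: The winner pays 59

59


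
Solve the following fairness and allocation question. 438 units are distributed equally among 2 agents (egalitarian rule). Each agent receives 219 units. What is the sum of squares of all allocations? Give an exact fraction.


Step 1: Each agent's share = 438/2 = 219
Step 2: Square of each share = (219)^2 = 47961
Step 3: Sum of squares = 2 * 47961 = 95922

95922


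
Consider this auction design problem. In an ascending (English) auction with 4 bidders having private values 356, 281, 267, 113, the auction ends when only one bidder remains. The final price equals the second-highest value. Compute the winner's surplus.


Step 1: Identify the highest value: 356
Step 2: Identify the second-highest value: 281
Step 3: The final price = second-highest value = 281
Step 4: Surplus = 356 - 281 = 75

75


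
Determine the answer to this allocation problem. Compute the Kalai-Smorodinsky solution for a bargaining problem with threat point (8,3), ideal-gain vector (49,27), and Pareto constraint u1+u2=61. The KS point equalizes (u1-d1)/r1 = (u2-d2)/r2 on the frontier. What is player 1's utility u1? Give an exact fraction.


Step 1: At the KS point, (u1-d1)/r1 = (u2-d2)/r2 = t and u1+u2 = 61
Step 2: u1 = d1 + r1*t and u2 = d2 + r2*t, so (d1 + r1*t) + (d2 + r2*t) = 61
Step 3: t = (61 - 8 - 3)/(49 + 27) = 50/76 = 25/38
Step 4: u1 = d1 + r1*t = 8 + 49 * 25/38 = 1529/38
Step 5: (Check: u2 = d2 + r2*t = 789/38; u1+u2 = 1529/38 + 789/38 = 61, on the frontier.)

1529/38


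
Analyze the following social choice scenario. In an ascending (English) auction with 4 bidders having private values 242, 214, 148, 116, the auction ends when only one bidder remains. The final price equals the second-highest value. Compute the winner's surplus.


Step 1: Identify the highest value: 242
Step 2: Identify the second-highest value: 214
Step 3: The final price = second-highest value = 214
Step 4: Surplus = 242 - 214 = 28

28
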